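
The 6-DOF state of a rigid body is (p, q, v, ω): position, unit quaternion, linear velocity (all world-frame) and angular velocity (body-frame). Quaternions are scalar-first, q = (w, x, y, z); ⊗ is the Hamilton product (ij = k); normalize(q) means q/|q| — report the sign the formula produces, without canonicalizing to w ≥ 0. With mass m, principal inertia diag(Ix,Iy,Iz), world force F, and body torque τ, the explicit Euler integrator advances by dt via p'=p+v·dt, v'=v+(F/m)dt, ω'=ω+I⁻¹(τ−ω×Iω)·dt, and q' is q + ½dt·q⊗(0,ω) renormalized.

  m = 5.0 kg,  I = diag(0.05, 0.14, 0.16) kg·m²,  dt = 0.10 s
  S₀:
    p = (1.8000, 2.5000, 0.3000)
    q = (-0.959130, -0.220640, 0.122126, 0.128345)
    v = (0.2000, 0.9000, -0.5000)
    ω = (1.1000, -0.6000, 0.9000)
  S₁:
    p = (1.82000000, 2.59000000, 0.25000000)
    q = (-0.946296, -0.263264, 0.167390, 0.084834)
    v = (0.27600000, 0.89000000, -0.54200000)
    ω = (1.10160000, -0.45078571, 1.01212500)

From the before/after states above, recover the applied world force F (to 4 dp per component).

velocity change Δv = (0.07600000, -0.01000000, -0.04200000)
m·(v₁−v₀)/dt = (3.8000, -0.5000, -2.1000)

F = (3.8000, -0.5000, -2.1000)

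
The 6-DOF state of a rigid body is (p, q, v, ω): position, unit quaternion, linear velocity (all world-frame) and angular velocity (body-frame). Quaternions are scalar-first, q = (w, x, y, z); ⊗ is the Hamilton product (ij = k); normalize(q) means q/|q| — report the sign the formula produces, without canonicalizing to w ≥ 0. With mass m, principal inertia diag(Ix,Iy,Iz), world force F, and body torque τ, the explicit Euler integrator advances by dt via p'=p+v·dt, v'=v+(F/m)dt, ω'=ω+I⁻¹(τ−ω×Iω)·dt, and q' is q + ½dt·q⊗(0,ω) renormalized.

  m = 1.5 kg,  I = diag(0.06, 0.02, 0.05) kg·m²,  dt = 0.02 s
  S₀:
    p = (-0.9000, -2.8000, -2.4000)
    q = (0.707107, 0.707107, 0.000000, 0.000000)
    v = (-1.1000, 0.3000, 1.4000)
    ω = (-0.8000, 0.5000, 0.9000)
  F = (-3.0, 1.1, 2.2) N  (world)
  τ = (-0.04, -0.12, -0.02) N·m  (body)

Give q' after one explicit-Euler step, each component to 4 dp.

2q̇ = q⊗(0,ω) = (0.5656856, -0.5656856, -0.2828428, 0.9899498)
q' = normalize(q + ½dt·q⊗(0,ω)) = (0.7127, 0.7014, -0.0028, 0.0099)

q' = (0.7127, 0.7014, -0.0028, 0.0099)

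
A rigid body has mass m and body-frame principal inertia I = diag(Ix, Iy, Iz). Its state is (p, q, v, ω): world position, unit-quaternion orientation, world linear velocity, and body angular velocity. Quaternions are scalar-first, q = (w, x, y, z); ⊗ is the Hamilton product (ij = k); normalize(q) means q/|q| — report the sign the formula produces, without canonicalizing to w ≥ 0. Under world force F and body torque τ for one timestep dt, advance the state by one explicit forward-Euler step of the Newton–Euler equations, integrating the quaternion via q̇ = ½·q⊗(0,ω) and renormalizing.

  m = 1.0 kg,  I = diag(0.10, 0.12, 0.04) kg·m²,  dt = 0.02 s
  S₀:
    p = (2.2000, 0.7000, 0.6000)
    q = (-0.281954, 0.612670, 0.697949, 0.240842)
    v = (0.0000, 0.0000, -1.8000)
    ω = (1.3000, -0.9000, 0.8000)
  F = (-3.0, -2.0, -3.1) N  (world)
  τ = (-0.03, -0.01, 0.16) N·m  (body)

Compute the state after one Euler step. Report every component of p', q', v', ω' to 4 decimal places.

p' = (2.2000, 0.7000, 0.5640)
q' = (-0.2855, 0.6167, 0.6986, 0.2240)
v' = (-0.0600, -0.0400, -1.8620)
ω' = (1.2825, -0.9121, 0.8917)

a = F/m = (-3.0000, -2.0000, -3.1000)
p' = p + v·dt = (2.2000, 0.7000, 0.5640)
v + (F/m)dt = (-0.0600, -0.0400, -1.8620)
precession coupling ω×(Iω) = (0.0576, 0.0624, -0.0234)
angular accel α = (-0.8760, -0.6033, 4.5850)
ω' = ω + α·dt = (1.2825, -0.9121, 0.8917)
q⊗(0,ω) = (-0.3609905, 0.4085768, 0.0767172, -1.6842999)
updated quaternion q' = (-0.2855, 0.6167, 0.6986, 0.2240)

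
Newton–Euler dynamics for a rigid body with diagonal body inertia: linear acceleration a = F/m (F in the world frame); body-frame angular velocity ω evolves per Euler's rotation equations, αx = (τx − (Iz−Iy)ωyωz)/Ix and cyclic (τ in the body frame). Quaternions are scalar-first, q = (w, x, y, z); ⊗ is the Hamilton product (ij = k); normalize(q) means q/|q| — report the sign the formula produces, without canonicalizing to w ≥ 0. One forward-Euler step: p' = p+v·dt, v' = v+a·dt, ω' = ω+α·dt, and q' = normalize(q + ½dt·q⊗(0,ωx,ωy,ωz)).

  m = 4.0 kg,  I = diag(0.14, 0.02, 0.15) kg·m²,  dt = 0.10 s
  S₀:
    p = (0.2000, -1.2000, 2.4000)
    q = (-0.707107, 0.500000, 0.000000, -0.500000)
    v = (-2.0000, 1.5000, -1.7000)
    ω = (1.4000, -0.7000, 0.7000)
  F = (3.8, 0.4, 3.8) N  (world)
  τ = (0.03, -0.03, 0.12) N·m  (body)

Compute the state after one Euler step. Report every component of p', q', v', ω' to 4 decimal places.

p' = (0.0000, -1.0500, 2.2300)
q' = (-0.7220, 0.4314, -0.0276, -0.5403)
v' = (-1.9050, 1.5100, -1.6050)
ω' = (1.4669, -0.8010, 0.7016)

precession coupling ω×(Iω) = (-0.0637, -0.0098, 0.1176)
α = I⁻¹(τ − ω×Iω) = (0.6693, -1.0100, 0.0160)
ω + α·dt = (1.4669, -0.8010, 0.7016)
q⊗(0,ω) = (-0.3500000, -1.3399498, -0.5550251, -0.8449749)
q' = normalize(q + ½dt·q⊗(0,ω)) = (-0.7220, 0.4314, -0.0276, -0.5403)
p + v·dt = (0.0000, -1.0500, 2.2300)
v' = v + a·dt = (-1.9050, 1.5100, -1.6050)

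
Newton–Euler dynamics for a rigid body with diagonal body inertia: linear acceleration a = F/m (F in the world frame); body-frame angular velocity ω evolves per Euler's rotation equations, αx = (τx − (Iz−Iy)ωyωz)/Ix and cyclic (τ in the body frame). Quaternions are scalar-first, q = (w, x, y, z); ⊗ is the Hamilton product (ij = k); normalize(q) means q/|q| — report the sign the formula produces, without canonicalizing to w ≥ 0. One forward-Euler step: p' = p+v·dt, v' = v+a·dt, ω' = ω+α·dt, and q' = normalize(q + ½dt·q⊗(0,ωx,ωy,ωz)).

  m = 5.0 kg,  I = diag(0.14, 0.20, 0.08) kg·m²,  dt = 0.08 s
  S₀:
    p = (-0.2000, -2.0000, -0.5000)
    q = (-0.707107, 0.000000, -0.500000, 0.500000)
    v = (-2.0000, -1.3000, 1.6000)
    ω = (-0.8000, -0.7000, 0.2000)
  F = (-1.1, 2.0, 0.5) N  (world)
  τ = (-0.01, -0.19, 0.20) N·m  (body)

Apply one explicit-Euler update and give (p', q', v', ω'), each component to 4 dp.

a = (-0.2200, 0.4000, 0.1000)
new position p' = (-0.3600, -2.1040, -0.3720)
v + (F/m)dt = (-2.0176, -1.2680, 1.6080)
angular accel α = (-0.1914, -0.9020, 2.0800)
ω + α·dt = (-0.8153, -0.7722, 0.3664)
Hamilton product q⊗(0,ω) = (-0.4500000, 0.8156856, 0.0949749, -0.5414214)
q' = normalize(q + ½dt·q⊗(0,ω)) = (-0.7244, 0.0326, -0.4957, 0.4779)

p' = (-0.3600, -2.1040, -0.3720)
q' = (-0.7244, 0.0326, -0.4957, 0.4779)
v' = (-2.0176, -1.2680, 1.6080)
ω' = (-0.8153, -0.7722, 0.3664)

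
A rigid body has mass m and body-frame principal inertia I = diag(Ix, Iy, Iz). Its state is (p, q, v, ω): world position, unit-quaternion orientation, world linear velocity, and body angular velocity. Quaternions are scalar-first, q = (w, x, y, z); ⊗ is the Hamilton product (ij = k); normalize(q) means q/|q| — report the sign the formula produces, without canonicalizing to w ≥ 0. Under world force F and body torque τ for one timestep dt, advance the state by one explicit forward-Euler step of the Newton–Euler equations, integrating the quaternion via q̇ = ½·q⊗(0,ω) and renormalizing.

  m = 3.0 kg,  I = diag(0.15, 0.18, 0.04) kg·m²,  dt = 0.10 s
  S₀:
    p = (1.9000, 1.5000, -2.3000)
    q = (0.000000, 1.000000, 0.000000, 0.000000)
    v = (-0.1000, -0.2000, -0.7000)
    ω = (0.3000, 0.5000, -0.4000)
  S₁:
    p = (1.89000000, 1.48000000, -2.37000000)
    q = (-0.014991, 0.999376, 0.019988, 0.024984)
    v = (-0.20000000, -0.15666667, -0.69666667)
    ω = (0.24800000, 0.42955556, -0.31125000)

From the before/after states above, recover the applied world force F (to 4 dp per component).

velocity change Δv = (-0.10000000, 0.04333333, 0.00333333)
m·(v₁−v₀)/dt = (-3.0000, 1.3000, 0.1000)

F = (-3.0000, 1.3000, 0.1000)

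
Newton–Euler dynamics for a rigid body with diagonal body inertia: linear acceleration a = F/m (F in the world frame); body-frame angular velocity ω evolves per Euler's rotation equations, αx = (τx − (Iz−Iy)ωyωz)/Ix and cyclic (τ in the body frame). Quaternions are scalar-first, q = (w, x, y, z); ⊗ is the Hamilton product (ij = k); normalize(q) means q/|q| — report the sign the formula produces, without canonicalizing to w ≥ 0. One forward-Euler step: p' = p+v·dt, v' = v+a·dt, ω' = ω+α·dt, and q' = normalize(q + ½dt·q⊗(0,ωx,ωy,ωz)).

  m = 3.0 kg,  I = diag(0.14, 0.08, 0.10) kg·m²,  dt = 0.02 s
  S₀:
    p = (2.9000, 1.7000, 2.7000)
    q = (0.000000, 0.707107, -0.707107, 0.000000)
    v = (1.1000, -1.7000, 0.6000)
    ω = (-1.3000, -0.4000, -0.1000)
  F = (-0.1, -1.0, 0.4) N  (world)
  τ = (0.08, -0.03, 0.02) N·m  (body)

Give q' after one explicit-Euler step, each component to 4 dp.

Hamilton product q⊗(0,ω) = (0.6363963, 0.0707107, 0.0707107, -1.2020819)
q + ½dt·q⊗(0,ω), renormalized = (0.0064, 0.7077, -0.7063, -0.0120)

q' = (0.0064, 0.7077, -0.7063, -0.0120)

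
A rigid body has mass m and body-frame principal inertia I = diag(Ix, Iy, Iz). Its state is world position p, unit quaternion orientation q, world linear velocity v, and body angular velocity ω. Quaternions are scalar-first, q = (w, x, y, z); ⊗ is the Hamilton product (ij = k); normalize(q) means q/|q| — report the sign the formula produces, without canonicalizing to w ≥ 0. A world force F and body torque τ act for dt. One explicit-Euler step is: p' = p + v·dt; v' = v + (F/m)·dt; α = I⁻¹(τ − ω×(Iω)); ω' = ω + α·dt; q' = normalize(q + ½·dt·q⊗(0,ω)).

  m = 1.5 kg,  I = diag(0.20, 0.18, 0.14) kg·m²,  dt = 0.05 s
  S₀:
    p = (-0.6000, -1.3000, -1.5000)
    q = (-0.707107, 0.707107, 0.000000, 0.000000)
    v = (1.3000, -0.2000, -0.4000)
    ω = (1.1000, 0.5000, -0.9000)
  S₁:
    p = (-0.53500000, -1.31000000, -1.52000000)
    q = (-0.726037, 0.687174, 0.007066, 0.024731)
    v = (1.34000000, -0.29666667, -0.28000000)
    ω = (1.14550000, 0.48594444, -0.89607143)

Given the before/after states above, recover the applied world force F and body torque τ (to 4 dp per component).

Δω = ω₁−ω₀ = (0.04550000, -0.01405556, 0.00392857)
I·α + gyro = (0.2000, -0.1100, 0.0000)
v₁ − v₀ = (0.04000000, -0.09666667, 0.12000000)
F = m·Δv/dt = (1.2000, -2.9000, 3.6000)

F = (1.2000, -2.9000, 3.6000)
τ = (0.2000, -0.1100, 0.0000)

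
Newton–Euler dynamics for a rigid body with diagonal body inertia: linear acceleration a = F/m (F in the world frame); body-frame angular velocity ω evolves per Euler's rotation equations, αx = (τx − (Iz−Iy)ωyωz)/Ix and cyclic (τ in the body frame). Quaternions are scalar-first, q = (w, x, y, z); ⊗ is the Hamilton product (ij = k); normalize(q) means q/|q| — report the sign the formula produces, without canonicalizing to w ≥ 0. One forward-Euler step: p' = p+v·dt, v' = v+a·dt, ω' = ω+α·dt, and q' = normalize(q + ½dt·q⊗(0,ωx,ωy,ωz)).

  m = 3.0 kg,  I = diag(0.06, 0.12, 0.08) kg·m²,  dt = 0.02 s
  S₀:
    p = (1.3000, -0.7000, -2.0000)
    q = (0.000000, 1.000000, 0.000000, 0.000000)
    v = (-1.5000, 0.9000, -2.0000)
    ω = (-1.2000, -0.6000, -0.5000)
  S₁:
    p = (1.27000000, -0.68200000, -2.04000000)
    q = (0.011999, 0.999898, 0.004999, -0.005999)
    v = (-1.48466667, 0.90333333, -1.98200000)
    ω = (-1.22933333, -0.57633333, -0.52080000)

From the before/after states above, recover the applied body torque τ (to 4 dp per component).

τ = (-0.1000, 0.1300, -0.0400)

ω₁ − ω₀ = (-0.02933333, 0.02366667, -0.02080000)
precession coupling = (-0.0120, -0.0120, 0.0432)
I·α + gyro = (-0.1000, 0.1300, -0.0400)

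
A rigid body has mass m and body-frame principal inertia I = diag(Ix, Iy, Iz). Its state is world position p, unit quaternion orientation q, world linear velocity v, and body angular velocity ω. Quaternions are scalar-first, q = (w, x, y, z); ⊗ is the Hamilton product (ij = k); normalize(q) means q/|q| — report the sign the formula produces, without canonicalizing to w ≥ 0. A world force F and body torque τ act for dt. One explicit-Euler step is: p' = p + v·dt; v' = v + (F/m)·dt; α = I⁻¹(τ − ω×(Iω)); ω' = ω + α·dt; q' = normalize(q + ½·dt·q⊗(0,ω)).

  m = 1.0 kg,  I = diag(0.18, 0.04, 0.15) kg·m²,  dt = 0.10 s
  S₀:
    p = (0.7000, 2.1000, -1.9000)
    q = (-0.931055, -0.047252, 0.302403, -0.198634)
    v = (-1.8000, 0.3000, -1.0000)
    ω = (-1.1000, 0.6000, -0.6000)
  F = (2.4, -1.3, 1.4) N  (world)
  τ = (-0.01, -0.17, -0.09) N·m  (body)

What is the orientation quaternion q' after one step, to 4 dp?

q⊗(0,ω) = (-0.3525994, 0.9618991, -0.3684868, 0.8629251)
updated quaternion q' = (-0.9464, 0.0008, 0.2833, -0.1551)

q' = (-0.9464, 0.0008, 0.2833, -0.1551)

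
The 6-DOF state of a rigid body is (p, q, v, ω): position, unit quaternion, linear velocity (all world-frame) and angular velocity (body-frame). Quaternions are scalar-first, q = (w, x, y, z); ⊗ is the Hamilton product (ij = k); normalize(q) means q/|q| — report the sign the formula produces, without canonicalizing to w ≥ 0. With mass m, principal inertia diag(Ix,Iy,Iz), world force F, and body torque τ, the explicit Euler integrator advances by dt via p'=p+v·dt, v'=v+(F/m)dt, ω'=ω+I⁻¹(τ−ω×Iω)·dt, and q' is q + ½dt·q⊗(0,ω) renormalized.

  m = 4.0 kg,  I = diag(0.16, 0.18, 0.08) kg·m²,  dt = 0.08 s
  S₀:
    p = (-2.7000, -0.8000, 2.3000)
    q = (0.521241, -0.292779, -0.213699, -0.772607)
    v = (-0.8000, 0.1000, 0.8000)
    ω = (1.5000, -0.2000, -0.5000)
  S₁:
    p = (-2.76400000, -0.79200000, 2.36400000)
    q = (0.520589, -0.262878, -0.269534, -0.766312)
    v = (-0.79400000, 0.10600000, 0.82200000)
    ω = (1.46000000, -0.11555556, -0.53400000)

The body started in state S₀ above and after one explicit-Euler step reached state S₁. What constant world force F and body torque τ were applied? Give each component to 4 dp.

F = (0.3000, 0.3000, 1.1000)
τ = (-0.0900, 0.1300, -0.0400)

velocity change Δv = (0.00600000, 0.00600000, 0.02200000)
applied force F = (0.3000, 0.3000, 1.1000)
rate change Δω = (-0.04000000, 0.08444444, -0.03400000)
gyro term ω₀×Iω₀ = (-0.0100, -0.0600, -0.0060)
applied torque τ = (-0.0900, 0.1300, -0.0400)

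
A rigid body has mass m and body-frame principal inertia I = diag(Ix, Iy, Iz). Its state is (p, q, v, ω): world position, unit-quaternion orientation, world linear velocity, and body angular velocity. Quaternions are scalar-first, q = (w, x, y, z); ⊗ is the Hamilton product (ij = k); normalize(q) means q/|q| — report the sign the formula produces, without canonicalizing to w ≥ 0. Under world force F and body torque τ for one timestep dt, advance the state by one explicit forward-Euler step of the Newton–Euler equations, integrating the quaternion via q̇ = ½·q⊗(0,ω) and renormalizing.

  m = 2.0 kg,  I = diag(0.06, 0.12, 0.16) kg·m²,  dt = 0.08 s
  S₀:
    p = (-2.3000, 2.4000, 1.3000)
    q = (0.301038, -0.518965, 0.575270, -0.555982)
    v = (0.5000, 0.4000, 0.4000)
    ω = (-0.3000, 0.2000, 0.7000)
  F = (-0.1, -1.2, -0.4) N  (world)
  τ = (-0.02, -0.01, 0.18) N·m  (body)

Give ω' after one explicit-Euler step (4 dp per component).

ω' = (-0.3341, 0.1793, 0.7918)

gyro term ω×Iω = (0.0056, 0.0210, -0.0036)
(τ − ω×Iω)/I = (-0.4267, -0.2583, 1.1475)
ω + α·dt = (-0.3341, 0.1793, 0.7918)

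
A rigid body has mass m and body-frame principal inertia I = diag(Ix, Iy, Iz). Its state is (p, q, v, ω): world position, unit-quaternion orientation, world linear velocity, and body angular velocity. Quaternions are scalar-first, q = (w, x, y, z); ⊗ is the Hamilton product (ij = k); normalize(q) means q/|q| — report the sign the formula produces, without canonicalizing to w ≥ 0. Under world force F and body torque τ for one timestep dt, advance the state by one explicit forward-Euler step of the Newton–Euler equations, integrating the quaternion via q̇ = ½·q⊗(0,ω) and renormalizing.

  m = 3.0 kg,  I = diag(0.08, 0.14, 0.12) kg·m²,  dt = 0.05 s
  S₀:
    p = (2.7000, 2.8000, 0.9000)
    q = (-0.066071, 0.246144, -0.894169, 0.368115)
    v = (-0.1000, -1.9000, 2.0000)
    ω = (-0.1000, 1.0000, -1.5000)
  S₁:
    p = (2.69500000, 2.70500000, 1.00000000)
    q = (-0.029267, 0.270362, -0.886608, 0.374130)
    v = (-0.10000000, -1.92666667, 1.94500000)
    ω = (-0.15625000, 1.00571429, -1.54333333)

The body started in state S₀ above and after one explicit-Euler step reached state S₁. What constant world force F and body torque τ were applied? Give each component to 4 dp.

Δv = v₁−v₀ = (0.00000000, -0.02666667, -0.05500000)
m·(v₁−v₀)/dt = (0.0000, -1.6000, -3.3000)
ω₁ − ω₀ = (-0.05625000, 0.00571429, -0.04333333)
I·α + gyro = (-0.0600, 0.0100, -0.1100)

F = (0.0000, -1.6000, -3.3000)
τ = (-0.0600, 0.0100, -0.1100)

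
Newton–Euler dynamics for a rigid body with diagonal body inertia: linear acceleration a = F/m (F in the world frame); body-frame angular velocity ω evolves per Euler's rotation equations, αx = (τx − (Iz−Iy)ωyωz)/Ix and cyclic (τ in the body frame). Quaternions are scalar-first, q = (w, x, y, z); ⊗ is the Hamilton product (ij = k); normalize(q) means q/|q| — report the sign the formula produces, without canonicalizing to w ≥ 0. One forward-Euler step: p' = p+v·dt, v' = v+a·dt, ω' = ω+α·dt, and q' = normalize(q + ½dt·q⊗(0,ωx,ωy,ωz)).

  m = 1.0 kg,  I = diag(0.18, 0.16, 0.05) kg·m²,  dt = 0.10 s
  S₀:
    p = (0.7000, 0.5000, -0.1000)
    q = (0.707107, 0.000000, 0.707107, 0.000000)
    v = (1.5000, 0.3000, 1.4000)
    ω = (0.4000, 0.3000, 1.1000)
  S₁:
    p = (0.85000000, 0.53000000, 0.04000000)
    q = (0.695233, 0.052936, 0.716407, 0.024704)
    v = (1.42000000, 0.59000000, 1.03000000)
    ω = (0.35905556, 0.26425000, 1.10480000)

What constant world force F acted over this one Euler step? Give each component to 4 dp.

F = (-0.8000, 2.9000, -3.7000)

Δv = v₁−v₀ = (-0.08000000, 0.29000000, -0.37000000)
m·(v₁−v₀)/dt = (-0.8000, 2.9000, -3.7000)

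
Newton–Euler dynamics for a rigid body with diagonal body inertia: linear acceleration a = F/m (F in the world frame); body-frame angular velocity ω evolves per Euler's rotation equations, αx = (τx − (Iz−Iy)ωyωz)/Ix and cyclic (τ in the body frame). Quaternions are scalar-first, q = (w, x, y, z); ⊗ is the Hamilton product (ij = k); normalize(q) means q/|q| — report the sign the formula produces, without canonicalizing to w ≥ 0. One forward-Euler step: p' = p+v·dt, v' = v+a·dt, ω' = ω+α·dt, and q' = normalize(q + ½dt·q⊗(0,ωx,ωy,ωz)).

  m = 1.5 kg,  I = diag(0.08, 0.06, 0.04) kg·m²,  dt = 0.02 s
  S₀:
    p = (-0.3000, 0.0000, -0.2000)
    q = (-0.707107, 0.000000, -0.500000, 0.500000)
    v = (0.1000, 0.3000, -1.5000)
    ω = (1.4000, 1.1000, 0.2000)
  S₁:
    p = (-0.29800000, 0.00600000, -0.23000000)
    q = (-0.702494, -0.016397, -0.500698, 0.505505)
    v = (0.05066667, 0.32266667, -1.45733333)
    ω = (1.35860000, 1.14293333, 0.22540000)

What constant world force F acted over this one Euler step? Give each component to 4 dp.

F = (-3.7000, 1.7000, 3.2000)

v₁ − v₀ = (-0.04933333, 0.02266667, 0.04266667)
m·(v₁−v₀)/dt = (-3.7000, 1.7000, 3.2000)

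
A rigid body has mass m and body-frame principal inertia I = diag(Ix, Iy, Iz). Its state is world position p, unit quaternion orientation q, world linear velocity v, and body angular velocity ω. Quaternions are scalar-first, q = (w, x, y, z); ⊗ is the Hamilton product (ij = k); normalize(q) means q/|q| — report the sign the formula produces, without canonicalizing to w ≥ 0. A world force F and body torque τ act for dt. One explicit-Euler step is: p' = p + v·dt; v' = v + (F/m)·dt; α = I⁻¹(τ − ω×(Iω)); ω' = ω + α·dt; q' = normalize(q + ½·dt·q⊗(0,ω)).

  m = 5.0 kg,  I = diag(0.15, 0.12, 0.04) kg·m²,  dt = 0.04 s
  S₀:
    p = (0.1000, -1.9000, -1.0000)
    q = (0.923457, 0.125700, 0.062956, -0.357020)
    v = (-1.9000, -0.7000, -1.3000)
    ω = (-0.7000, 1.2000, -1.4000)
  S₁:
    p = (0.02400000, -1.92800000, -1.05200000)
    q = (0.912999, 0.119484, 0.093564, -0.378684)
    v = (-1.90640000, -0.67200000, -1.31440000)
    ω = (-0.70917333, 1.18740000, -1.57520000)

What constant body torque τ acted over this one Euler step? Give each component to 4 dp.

rate change Δω = (-0.00917333, -0.01260000, -0.17520000)
I·α + gyro = (0.1000, 0.0700, -0.1500)

τ = (0.1000, 0.0700, -0.1500)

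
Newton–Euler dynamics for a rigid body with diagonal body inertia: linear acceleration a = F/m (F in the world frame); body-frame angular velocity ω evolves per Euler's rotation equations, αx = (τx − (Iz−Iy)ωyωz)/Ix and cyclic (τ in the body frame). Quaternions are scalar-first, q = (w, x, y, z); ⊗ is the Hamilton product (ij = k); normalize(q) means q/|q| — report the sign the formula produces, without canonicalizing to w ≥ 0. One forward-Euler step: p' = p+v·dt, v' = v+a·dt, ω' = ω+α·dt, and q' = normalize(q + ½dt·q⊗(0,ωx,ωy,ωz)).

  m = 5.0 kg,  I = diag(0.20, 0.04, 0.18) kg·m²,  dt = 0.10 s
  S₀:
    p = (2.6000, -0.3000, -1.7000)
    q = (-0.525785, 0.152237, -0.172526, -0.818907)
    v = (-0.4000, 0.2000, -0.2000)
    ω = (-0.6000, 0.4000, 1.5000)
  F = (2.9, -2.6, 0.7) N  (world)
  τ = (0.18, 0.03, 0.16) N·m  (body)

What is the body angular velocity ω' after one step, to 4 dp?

ω' = (-0.5520, 0.5200, 1.5676)

angular accel α = (0.4800, 1.2000, 0.6756)
new body rate ω' = (-0.5520, 0.5200, 1.5676)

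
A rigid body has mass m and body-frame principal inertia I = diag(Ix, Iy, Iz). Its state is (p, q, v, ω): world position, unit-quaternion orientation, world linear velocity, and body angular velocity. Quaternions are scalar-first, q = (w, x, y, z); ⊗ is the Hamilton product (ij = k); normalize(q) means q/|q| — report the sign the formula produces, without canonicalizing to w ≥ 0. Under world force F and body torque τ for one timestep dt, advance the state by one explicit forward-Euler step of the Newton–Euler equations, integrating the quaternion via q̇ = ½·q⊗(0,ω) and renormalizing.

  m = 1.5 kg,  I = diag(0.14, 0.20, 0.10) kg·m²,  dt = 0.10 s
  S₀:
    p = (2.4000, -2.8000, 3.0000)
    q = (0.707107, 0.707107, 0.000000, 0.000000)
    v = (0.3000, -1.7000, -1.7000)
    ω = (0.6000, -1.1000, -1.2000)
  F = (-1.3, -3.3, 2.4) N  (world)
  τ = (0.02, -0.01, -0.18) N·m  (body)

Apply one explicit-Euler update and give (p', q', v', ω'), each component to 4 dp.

p' = (2.4300, -2.9700, 2.8300)
q' = (0.6833, 0.7256, 0.0035, -0.0810)
v' = (0.2133, -1.9200, -1.5400)
ω' = (0.7086, -1.0906, -1.3404)

p + v·dt = (2.4300, -2.9700, 2.8300)
v' = v + a·dt = (0.2133, -1.9200, -1.5400)
angular accel α = (1.0857, 0.0940, -1.4040)
new body rate ω' = (0.7086, -1.0906, -1.3404)
q⊗(0,ω) = (-0.4242642, 0.4242642, 0.0707107, -1.6263461)
q' = normalize(q + ½dt·q⊗(0,ω)) = (0.6833, 0.7256, 0.0035, -0.0810)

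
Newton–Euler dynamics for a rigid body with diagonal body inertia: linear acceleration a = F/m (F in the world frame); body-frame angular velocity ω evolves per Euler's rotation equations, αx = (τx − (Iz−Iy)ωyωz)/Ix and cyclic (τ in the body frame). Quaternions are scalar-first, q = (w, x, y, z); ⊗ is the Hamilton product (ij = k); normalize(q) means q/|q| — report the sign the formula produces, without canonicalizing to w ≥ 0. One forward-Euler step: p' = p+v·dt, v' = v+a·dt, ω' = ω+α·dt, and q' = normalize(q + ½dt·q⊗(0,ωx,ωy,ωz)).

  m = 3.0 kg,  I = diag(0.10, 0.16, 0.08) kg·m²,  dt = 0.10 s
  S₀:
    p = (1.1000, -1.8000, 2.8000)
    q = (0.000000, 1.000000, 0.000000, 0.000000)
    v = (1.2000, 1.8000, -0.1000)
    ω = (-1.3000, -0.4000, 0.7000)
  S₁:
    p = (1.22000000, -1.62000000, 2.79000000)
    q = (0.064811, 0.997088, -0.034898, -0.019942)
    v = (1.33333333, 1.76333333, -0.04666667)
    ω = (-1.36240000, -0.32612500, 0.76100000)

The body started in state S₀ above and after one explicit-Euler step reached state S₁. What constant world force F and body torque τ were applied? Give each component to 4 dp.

F = (4.0000, -1.1000, 1.6000)
τ = (-0.0400, 0.1000, 0.0800)

rate change Δω = (-0.06240000, 0.07387500, 0.06100000)
gyro term ω₀×Iω₀ = (0.0224, -0.0182, 0.0312)
I·α + gyro = (-0.0400, 0.1000, 0.0800)
v₁ − v₀ = (0.13333333, -0.03666667, 0.05333333)
m·(v₁−v₀)/dt = (4.0000, -1.1000, 1.6000)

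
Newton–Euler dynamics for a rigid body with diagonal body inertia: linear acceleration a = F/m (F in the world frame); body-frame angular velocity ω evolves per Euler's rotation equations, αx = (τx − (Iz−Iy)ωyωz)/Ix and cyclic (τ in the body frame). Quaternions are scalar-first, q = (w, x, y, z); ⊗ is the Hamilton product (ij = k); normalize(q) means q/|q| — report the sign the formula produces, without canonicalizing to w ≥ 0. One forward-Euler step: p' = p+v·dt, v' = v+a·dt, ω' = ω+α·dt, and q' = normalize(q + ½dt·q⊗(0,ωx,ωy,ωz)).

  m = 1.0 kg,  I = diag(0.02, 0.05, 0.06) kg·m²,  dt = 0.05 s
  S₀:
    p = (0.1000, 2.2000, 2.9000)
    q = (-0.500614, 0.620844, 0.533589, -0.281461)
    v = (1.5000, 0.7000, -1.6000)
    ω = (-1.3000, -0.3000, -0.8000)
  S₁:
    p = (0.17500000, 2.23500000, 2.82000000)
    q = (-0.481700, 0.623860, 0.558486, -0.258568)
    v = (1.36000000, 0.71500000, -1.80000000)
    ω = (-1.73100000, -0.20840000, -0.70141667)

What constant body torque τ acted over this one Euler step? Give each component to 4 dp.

τ = (-0.1700, 0.0500, 0.1300)

Δω = ω₁−ω₀ = (-0.43100000, 0.09160000, 0.09858333)
applied torque τ = (-0.1700, 0.0500, 0.1300)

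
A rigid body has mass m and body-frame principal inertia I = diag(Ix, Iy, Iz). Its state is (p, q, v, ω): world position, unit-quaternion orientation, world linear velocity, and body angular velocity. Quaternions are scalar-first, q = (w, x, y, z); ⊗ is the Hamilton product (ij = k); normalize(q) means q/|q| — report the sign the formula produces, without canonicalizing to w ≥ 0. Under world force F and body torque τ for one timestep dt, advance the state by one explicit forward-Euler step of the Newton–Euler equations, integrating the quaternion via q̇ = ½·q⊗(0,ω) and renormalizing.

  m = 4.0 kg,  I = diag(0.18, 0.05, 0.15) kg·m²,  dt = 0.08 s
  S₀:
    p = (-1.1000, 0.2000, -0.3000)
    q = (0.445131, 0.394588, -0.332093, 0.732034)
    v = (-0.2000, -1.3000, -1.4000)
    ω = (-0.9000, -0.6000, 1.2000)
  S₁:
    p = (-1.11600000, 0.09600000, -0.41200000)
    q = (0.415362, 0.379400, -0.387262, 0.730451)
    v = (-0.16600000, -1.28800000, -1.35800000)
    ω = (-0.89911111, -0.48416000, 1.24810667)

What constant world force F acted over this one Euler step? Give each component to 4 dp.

Δv = v₁−v₀ = (0.03400000, 0.01200000, 0.04200000)
m·(v₁−v₀)/dt = (1.7000, 0.6000, 2.1000)

F = (1.7000, 0.6000, 2.1000)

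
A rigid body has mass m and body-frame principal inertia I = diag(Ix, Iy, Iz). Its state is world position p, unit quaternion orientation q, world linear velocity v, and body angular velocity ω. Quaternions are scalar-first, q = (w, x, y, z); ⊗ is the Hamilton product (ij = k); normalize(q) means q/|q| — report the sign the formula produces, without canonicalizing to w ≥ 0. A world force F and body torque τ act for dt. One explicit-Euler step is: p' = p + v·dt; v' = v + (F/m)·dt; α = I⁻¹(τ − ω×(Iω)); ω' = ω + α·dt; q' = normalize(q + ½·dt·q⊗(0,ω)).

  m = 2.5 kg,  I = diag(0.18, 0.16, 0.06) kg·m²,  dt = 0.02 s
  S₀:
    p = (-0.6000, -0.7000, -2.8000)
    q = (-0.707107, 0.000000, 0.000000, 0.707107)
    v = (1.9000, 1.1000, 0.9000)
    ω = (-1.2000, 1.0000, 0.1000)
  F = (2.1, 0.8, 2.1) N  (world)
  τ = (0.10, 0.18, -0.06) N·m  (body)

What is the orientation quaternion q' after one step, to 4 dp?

q' = (-0.7077, 0.0014, -0.0156, 0.7063)

2q̇ = q⊗(0,ω) = (-0.0707107, 0.1414214, -1.5556354, -0.0707107)
q' = normalize(q + ½dt·q⊗(0,ω)) = (-0.7077, 0.0014, -0.0156, 0.7063)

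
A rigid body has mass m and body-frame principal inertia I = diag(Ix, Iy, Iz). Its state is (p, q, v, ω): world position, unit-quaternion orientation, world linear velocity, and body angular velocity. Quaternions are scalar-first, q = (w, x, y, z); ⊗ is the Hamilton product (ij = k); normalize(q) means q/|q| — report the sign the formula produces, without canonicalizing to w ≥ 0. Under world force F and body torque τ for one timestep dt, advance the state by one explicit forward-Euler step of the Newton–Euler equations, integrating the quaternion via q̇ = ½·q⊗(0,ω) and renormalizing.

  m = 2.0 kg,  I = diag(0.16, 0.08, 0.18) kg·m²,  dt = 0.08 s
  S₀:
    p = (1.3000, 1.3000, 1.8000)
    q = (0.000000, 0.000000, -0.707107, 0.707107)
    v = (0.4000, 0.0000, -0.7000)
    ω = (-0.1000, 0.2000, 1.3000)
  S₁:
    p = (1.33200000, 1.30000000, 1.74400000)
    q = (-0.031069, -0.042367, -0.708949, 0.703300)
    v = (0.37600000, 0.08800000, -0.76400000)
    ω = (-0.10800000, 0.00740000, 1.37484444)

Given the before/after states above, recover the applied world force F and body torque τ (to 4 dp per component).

F = (-0.6000, 2.2000, -1.6000)
τ = (0.0100, -0.1900, 0.1700)

Δω = ω₁−ω₀ = (-0.00800000, -0.19260000, 0.07484444)
I·α + gyro = (0.0100, -0.1900, 0.1700)
velocity change Δv = (-0.02400000, 0.08800000, -0.06400000)
m·(v₁−v₀)/dt = (-0.6000, 2.2000, -1.6000)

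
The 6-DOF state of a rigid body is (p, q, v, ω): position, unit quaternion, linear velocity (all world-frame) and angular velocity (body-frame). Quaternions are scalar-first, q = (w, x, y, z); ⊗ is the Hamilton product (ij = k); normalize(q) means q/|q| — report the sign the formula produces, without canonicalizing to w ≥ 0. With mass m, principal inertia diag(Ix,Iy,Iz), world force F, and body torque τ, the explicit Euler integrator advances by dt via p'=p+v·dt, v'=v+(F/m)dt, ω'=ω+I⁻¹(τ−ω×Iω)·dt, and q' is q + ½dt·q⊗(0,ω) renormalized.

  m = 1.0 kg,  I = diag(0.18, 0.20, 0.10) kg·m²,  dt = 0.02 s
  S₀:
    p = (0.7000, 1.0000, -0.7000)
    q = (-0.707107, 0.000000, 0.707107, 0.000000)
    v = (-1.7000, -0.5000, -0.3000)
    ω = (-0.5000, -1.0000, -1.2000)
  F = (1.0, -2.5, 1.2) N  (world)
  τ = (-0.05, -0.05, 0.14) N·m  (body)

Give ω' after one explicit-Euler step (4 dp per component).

ω' = (-0.4922, -1.0098, -1.1740)

ω×(Iω) gyroscopic = (-0.1200, 0.0480, 0.0100)
angular accel α = (0.3889, -0.4900, 1.3000)
new body rate ω' = (-0.4922, -1.0098, -1.1740)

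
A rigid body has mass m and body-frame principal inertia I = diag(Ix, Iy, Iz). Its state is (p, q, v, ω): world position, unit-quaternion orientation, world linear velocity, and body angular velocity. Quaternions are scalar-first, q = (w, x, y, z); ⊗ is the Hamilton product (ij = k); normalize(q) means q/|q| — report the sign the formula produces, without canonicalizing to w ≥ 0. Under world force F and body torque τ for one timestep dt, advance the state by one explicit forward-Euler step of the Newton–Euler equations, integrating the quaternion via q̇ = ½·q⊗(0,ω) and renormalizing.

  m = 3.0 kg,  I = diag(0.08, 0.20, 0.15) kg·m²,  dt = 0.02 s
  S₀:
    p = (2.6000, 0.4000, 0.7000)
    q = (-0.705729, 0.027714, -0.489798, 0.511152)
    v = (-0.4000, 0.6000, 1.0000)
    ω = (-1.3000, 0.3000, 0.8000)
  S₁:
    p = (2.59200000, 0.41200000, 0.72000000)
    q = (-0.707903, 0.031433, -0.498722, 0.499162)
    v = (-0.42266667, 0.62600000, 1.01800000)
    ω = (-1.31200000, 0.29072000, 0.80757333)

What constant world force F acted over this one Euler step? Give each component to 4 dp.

F = (-3.4000, 3.9000, 2.7000)

velocity change Δv = (-0.02266667, 0.02600000, 0.01800000)
m·(v₁−v₀)/dt = (-3.4000, 3.9000, 2.7000)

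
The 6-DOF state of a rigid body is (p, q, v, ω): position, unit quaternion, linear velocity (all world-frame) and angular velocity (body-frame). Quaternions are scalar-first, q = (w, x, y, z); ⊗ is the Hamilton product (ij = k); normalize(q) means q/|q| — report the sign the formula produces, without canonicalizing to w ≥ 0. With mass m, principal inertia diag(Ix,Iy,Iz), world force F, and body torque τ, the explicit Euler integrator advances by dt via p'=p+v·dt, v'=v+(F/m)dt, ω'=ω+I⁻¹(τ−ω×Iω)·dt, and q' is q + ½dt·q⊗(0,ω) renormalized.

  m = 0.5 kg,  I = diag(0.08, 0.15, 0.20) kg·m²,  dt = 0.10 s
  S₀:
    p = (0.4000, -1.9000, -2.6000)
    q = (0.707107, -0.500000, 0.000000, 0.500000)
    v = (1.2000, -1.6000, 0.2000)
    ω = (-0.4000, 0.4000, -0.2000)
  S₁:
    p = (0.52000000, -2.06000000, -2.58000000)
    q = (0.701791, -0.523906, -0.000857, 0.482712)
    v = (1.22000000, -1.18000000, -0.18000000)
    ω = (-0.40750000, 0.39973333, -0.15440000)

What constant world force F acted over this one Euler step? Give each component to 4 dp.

v₁ − v₀ = (0.02000000, 0.42000000, -0.38000000)
F = m·Δv/dt = (0.1000, 2.1000, -1.9000)

F = (0.1000, 2.1000, -1.9000)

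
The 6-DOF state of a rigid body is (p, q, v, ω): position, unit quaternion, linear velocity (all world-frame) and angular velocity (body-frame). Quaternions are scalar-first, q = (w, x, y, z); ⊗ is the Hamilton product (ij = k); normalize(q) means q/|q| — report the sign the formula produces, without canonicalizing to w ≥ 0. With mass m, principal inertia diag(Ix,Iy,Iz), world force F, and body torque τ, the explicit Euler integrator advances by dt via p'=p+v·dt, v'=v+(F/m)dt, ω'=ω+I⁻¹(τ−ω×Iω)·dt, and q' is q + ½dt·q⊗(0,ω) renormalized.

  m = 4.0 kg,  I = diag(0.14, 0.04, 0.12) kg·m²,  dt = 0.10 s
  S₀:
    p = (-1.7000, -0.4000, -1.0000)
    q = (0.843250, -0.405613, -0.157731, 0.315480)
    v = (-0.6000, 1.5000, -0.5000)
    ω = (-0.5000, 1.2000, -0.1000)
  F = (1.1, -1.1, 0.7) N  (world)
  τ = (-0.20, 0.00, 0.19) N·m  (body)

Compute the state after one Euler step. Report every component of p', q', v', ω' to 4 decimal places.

new position p' = (-1.7600, -0.2500, -1.0500)
new velocity v' = (-0.5725, 1.4725, -0.4825)
α = I⁻¹(τ − ω×Iω) = (-1.3600, -0.0250, 1.0833)
new body rate ω' = (-0.6360, 1.1975, 0.0083)
Hamilton product q⊗(0,ω) = (0.0180187, -0.7844279, 0.8135987, -0.6499261)
updated quaternion q' = (0.8424, -0.4439, -0.1168, 0.2824)

p' = (-1.7600, -0.2500, -1.0500)
q' = (0.8424, -0.4439, -0.1168, 0.2824)
v' = (-0.5725, 1.4725, -0.4825)
ω' = (-0.6360, 1.1975, 0.0083)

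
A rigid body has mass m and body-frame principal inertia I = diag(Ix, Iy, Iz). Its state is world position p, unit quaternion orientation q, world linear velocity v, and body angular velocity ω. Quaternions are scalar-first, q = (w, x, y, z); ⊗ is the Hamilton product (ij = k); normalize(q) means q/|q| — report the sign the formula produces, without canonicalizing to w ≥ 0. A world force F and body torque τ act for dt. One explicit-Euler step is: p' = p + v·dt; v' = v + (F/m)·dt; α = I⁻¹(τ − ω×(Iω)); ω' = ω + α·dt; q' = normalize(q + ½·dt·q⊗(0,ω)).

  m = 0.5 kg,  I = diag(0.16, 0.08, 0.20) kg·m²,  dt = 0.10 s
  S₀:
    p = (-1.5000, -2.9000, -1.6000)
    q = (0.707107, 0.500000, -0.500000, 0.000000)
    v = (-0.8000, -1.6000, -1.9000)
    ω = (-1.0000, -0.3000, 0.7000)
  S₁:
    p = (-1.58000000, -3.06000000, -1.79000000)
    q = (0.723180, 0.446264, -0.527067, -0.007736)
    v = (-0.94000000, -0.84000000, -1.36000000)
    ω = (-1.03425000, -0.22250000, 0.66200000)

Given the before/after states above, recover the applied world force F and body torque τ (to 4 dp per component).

F = (-0.7000, 3.8000, 2.7000)
τ = (-0.0800, 0.0900, -0.1000)

Δv = v₁−v₀ = (-0.14000000, 0.76000000, 0.54000000)
m·(v₁−v₀)/dt = (-0.7000, 3.8000, 2.7000)
Δω = ω₁−ω₀ = (-0.03425000, 0.07750000, -0.03800000)
I·α + gyro = (-0.0800, 0.0900, -0.1000)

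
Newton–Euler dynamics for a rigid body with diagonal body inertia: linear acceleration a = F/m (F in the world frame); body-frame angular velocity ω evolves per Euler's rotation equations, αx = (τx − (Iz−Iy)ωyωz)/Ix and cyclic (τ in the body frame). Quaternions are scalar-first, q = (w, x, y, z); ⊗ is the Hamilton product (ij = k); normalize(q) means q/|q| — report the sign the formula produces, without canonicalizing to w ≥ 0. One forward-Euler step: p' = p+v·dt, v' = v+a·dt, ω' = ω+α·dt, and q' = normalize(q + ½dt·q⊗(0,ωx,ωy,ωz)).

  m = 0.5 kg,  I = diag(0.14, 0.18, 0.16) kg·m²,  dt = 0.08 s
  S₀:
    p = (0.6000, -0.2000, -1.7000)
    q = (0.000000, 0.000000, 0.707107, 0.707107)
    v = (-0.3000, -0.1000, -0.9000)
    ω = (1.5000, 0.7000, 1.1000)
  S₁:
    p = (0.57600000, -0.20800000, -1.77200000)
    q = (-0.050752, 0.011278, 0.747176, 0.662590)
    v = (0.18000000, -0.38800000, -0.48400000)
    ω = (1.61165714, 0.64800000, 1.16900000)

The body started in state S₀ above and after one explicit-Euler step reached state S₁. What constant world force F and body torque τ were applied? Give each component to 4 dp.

F = (3.0000, -1.8000, 2.6000)
τ = (0.1800, -0.1500, 0.1800)

velocity change Δv = (0.48000000, -0.28800000, 0.41600000)
F = m·Δv/dt = (3.0000, -1.8000, 2.6000)
rate change Δω = (0.11165714, -0.05200000, 0.06900000)
precession coupling = (-0.0154, -0.0330, 0.0420)
applied torque τ = (0.1800, -0.1500, 0.1800)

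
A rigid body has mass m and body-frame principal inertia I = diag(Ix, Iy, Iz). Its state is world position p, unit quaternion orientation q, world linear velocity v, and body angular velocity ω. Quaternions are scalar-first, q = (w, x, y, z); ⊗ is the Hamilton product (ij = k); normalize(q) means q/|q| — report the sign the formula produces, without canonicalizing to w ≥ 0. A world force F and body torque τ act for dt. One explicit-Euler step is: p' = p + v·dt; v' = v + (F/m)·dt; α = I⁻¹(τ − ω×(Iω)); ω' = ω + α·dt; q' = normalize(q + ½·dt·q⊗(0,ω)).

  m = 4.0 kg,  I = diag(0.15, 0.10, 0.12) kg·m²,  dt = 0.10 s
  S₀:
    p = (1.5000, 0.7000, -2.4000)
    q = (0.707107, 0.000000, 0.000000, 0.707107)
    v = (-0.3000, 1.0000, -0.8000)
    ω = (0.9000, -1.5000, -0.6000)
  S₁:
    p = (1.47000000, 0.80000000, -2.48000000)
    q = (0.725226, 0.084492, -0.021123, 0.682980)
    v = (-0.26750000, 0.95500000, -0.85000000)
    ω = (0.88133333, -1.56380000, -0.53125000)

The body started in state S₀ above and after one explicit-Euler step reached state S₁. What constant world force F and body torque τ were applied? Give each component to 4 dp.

F = (1.3000, -1.8000, -2.0000)
τ = (-0.0100, -0.0800, 0.1500)

Δω = ω₁−ω₀ = (-0.01866667, -0.06380000, 0.06875000)
τ = I·(Δω/dt) + ω₀×(Iω₀) = (-0.0100, -0.0800, 0.1500)
Δv = v₁−v₀ = (0.03250000, -0.04500000, -0.05000000)
m·(v₁−v₀)/dt = (1.3000, -1.8000, -2.0000)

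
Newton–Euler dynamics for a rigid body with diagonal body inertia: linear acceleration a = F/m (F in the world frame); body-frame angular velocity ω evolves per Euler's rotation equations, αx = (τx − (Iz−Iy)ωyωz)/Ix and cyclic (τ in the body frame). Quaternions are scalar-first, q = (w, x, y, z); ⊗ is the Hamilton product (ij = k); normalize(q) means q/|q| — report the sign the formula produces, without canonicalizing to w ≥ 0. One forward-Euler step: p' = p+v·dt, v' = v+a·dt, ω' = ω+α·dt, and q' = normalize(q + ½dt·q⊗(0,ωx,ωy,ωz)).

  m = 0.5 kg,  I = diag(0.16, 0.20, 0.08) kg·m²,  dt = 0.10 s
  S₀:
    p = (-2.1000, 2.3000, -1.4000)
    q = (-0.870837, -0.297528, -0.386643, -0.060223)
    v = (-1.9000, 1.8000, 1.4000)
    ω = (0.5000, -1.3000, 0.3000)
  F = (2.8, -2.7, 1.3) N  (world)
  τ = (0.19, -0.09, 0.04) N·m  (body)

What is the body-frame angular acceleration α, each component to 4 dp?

gyro term ω×Iω = (0.0468, 0.0120, -0.0260)
angular accel α = (0.8950, -0.5100, 0.8250)

α = (0.8950, -0.5100, 0.8250)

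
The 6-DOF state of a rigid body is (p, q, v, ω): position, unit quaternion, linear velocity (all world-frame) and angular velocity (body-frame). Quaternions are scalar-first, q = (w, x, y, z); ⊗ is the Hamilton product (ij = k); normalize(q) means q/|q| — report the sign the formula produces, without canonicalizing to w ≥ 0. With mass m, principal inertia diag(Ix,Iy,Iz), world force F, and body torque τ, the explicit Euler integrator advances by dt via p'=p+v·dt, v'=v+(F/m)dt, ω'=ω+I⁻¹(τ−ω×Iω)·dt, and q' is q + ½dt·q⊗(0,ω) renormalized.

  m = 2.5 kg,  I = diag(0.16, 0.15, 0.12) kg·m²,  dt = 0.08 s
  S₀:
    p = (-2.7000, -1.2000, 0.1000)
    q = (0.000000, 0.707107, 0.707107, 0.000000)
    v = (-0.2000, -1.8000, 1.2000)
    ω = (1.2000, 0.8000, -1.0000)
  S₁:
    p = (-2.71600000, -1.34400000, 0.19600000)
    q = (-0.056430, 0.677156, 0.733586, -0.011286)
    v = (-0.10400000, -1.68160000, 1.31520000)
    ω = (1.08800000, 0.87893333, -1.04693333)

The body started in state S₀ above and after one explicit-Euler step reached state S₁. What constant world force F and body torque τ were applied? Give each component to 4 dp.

F = (3.0000, 3.7000, 3.6000)
τ = (-0.2000, 0.1000, -0.0800)

v₁ − v₀ = (0.09600000, 0.11840000, 0.11520000)
m·(v₁−v₀)/dt = (3.0000, 3.7000, 3.6000)
ω₁ − ω₀ = (-0.11200000, 0.07893333, -0.04693333)
applied torque τ = (-0.2000, 0.1000, -0.0800)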